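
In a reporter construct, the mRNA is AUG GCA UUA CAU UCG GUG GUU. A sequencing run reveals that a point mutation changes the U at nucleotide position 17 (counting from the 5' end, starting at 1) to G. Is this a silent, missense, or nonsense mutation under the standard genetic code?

Position 17 falls in codon 6: GUG → Val.
After the substitution the codon is GGG → Gly.
Val ≠ Gly, so this is a missense mutation.

missense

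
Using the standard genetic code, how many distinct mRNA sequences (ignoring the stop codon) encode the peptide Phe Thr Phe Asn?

Phe: 2 codons.
Thr: 4 codons.
Phe: 2 codons.
Asn: 2 codons.
2 × 4 × 2 × 2 = 32.

32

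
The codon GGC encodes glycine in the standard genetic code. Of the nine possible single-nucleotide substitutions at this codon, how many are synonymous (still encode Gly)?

3

Position 1: none → 0 synonymous.
Position 2: none → 0 synonymous.
Position 3: GGU, GGA, GGG → 3 synonymous.
Total: 0 + 0 + 3 = 3.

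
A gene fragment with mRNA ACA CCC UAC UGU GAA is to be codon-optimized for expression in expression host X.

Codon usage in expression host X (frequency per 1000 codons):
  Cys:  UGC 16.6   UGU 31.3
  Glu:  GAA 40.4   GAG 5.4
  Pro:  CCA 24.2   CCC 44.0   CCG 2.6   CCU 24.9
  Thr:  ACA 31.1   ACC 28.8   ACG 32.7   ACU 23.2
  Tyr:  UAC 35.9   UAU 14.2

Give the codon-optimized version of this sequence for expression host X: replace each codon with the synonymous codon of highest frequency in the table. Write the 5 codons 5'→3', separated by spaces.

Codon 1 (Thr): best is ACG at 32.7.
Codon 2 (Pro): best is CCC at 44.0.
Codon 3 (Tyr): best is UAC at 35.9.
Codon 4 (Cys): best is UGU at 31.3.
Codon 5 (Glu): best is GAA at 40.4.

ACG CCC UAC UGU GAA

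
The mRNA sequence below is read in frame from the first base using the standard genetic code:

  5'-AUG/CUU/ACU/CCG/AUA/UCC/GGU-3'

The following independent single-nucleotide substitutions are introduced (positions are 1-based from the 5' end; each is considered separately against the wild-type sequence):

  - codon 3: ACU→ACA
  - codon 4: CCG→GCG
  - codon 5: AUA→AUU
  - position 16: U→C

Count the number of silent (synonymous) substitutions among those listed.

Codon 3: ACU (Thr) → ACA (Thr) — synonymous.
Codon 4: CCG (Pro) → GCG (Ala) — missense.
Codon 5: AUA (Ile) → AUU (Ile) — synonymous.
Codon 6: UCC (Ser) → CCC (Pro) — missense.
Synonymous: 2 of 4.

2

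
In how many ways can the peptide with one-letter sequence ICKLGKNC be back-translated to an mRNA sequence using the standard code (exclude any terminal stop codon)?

Ile: 3 codons.
Cys: 2 codons.
Lys: 2 codons.
Leu: 6 codons.
Gly: 4 codons.
Lys: 2 codons.
Asn: 2 codons.
Cys: 2 codons.
3 × 2 × 2 × 6 × 4 × 2 × 2 × 2 = 2304.

2304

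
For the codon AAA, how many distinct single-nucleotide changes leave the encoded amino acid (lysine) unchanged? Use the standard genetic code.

Position 1: none → 0 synonymous.
Position 2: none → 0 synonymous.
Position 3: AAG → 1 synonymous.
Total: 0 + 0 + 1 = 1.

1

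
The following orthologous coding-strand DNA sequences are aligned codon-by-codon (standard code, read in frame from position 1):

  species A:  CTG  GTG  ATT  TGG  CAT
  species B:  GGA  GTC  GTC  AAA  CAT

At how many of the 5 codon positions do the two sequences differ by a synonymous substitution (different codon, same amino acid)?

Codon 1: CTG Leu / GGA Gly — nonsynonymous.
Codon 2: GTG Val / GTC Val — synonymous.
Codon 3: ATT Ile / GTC Val — nonsynonymous.
Codon 4: TGG Trp / AAA Lys — nonsynonymous.
Codon 5: CAT His / CAT His — identical.
Synonymous differences: 1.

1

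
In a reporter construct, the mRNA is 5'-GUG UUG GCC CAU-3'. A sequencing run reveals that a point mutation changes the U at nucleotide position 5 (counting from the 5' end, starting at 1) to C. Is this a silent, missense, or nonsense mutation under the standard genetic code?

Position 5 falls in codon 2: UUG → Leu.
After the substitution the codon is UCG → Ser.
Leu ≠ Ser, so this is a missense mutation.

missense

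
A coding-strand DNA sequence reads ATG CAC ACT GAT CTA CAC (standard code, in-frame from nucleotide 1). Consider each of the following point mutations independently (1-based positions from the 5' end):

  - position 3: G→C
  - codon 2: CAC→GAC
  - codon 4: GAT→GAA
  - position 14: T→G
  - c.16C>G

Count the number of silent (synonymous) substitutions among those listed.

Codon 1: ATG (Met) → ATC (Ile) — missense.
Codon 2: CAC (His) → GAC (Asp) — missense.
Codon 4: GAT (Asp) → GAA (Glu) — missense.
Codon 5: CTA (Leu) → CGA (Arg) — missense.
Codon 6: CAC (His) → GAC (Asp) — missense.
Synonymous: 0 of 5.

0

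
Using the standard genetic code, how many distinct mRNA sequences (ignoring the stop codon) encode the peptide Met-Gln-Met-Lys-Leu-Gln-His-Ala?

384

Met: 1 codon.
Gln: 2 codons.
Met: 1 codon.
Lys: 2 codons.
Leu: 6 codons.
Gln: 2 codons.
His: 2 codons.
Ala: 4 codons.
1 × 2 × 1 × 2 × 6 × 2 × 2 × 4 = 384.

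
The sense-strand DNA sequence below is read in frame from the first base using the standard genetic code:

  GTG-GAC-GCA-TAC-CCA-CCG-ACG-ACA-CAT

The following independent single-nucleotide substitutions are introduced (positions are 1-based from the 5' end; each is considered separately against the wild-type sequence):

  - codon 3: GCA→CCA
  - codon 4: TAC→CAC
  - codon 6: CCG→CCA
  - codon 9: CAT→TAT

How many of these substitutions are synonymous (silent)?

Codon 3: GCA (Ala) → CCA (Pro) — missense.
Codon 4: TAC (Tyr) → CAC (His) — missense.
Codon 6: CCG (Pro) → CCA (Pro) — synonymous.
Codon 9: CAT (His) → TAT (Tyr) — missense.
Synonymous: 1 of 4.

1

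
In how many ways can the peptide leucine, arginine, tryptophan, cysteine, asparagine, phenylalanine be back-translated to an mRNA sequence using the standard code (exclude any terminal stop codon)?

Leu: 6 codons.
Arg: 6 codons.
Trp: 1 codon.
Cys: 2 codons.
Asn: 2 codons.
Phe: 2 codons.
6 × 6 × 1 × 2 × 2 × 2 = 288.

288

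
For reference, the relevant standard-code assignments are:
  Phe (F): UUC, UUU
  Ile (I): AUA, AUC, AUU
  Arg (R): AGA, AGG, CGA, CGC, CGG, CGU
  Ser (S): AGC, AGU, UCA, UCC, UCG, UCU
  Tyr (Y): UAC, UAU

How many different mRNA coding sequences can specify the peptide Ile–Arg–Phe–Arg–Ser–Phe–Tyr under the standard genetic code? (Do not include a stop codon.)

Ile: 3 codons.
Arg: 6 codons.
Phe: 2 codons.
Arg: 6 codons.
Ser: 6 codons.
Phe: 2 codons.
Tyr: 2 codons.
3 × 6 × 2 × 6 × 6 × 2 × 2 = 5184.

5184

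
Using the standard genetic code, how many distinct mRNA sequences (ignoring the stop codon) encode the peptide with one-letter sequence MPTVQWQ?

256

Met: 1 codon.
Pro: 4 codons.
Thr: 4 codons.
Val: 4 codons.
Gln: 2 codons.
Trp: 1 codon.
Gln: 2 codons.
1 × 4 × 4 × 4 × 2 × 1 × 2 = 256.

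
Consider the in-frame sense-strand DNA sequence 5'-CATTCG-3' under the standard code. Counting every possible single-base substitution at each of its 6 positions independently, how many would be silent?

Codon 1 (CAT, His): 1 synonymous substitution.
Codon 2 (TCG, Ser): 3 synonymous substitutions.
Total: 1 + 3 = 4.

4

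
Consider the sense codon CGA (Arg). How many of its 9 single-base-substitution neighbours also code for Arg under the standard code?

Position 1: AGA → 1 synonymous.
Position 2: none → 0 synonymous.
Position 3: CGU, CGC, CGG → 3 synonymous.
Total: 1 + 0 + 3 = 4.

4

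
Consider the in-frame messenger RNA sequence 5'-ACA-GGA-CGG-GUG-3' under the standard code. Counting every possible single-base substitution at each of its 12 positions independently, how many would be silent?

13

Codon 1 (ACA, Thr): 3 synonymous substitutions.
Codon 2 (GGA, Gly): 3 synonymous substitutions.
Codon 3 (CGG, Arg): 4 synonymous substitutions.
Codon 4 (GUG, Val): 3 synonymous substitutions.
Total: 3 + 3 + 4 + 3 = 13.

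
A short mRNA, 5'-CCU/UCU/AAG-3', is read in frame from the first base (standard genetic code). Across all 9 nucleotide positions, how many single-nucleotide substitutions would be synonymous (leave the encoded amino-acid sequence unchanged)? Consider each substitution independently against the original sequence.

Codon 1 (CCU, Pro): 3 synonymous substitutions.
Codon 2 (UCU, Ser): 3 synonymous substitutions.
Codon 3 (AAG, Lys): 1 synonymous substitution.
Total: 3 + 3 + 1 = 7.

7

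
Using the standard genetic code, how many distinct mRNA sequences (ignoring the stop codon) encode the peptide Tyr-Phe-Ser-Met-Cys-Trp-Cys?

Tyr: 2 codons.
Phe: 2 codons.
Ser: 6 codons.
Met: 1 codon.
Cys: 2 codons.
Trp: 1 codon.
Cys: 2 codons.
2 × 2 × 6 × 1 × 2 × 1 × 2 = 96.

96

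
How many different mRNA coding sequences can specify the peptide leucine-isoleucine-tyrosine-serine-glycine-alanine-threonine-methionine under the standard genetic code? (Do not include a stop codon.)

Leu: 6 codons.
Ile: 3 codons.
Tyr: 2 codons.
Ser: 6 codons.
Gly: 4 codons.
Ala: 4 codons.
Thr: 4 codons.
Met: 1 codon.
6 × 3 × 2 × 6 × 4 × 4 × 4 × 1 = 13824.

13824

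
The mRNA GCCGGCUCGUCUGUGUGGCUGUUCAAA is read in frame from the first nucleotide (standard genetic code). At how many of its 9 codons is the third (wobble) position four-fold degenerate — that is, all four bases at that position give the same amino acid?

Codon 1 GCC (Ala): third position 4-fold.
Codon 2 GGC (Gly): third position 4-fold.
Codon 3 UCG (Ser): third position 4-fold.
Codon 4 UCU (Ser): third position 4-fold.
Codon 5 GUG (Val): third position 4-fold.
Codon 6 UGG (Trp): third position 1-fold.
Codon 7 CUG (Leu): third position 4-fold.
Codon 8 UUC (Phe): third position 2-fold.
Codon 9 AAA (Lys): third position 2-fold.
Four-fold degenerate third positions: 6.

6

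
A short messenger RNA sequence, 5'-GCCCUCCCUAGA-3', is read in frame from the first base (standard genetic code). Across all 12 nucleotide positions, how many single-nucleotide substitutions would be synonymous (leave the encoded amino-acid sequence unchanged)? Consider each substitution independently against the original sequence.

Codon 1 (GCC, Ala): 3 synonymous substitutions.
Codon 2 (CUC, Leu): 3 synonymous substitutions.
Codon 3 (CCU, Pro): 3 synonymous substitutions.
Codon 4 (AGA, Arg): 2 synonymous substitutions.
Total: 3 + 3 + 3 + 2 = 11.

11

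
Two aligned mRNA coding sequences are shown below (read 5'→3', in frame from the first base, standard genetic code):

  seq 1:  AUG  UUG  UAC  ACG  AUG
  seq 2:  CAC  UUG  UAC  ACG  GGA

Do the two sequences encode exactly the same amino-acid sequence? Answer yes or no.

Codon 1: AUG Met / CAC His — nonsynonymous.
Codon 2: UUG Leu / UUG Leu — identical.
Codon 3: UAC Tyr / UAC Tyr — identical.
Codon 4: ACG Thr / ACG Thr — identical.
Codon 5: AUG Met / GGA Gly — nonsynonymous.
Nonsynonymous differences: 2 → different protein.

no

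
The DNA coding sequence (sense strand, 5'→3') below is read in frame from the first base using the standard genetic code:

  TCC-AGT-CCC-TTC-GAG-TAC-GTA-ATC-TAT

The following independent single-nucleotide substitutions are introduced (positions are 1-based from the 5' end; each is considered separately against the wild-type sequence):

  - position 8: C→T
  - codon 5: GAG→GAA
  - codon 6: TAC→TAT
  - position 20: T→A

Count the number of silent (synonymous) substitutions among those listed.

2

Codon 3: CCC (Pro) → CTC (Leu) — missense.
Codon 5: GAG (Glu) → GAA (Glu) — synonymous.
Codon 6: TAC (Tyr) → TAT (Tyr) — synonymous.
Codon 7: GTA (Val) → GAA (Glu) — missense.
Synonymous: 2 of 4.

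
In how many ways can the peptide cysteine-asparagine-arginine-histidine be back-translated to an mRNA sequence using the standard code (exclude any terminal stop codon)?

48

Cys: 2 codons.
Asn: 2 codons.
Arg: 6 codons.
His: 2 codons.
2 × 2 × 6 × 2 = 48.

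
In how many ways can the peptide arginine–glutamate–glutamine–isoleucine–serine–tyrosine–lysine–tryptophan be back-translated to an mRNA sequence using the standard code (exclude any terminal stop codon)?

Arg: 6 codons.
Glu: 2 codons.
Gln: 2 codons.
Ile: 3 codons.
Ser: 6 codons.
Tyr: 2 codons.
Lys: 2 codons.
Trp: 1 codon.
6 × 2 × 2 × 3 × 6 × 2 × 2 × 1 = 1728.

1728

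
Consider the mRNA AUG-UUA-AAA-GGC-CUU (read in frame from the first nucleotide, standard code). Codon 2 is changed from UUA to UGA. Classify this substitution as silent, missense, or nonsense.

Position 5 falls in codon 2: UUA → Leu.
After the substitution the codon is UGA → Stop.
The new codon is a stop codon, so this is a nonsense mutation.

nonsense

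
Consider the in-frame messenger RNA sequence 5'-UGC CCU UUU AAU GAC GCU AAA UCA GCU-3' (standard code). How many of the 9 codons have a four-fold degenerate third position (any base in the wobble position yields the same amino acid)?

Codon 1 UGC (Cys): third position 2-fold.
Codon 2 CCU (Pro): third position 4-fold.
Codon 3 UUU (Phe): third position 2-fold.
Codon 4 AAU (Asn): third position 2-fold.
Codon 5 GAC (Asp): third position 2-fold.
Codon 6 GCU (Ala): third position 4-fold.
Codon 7 AAA (Lys): third position 2-fold.
Codon 8 UCA (Ser): third position 4-fold.
Codon 9 GCU (Ala): third position 4-fold.
Four-fold degenerate third positions: 4.

4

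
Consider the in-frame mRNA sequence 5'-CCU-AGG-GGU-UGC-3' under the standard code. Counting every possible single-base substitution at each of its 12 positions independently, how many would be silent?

Codon 1 (CCU, Pro): 3 synonymous substitutions.
Codon 2 (AGG, Arg): 2 synonymous substitutions.
Codon 3 (GGU, Gly): 3 synonymous substitutions.
Codon 4 (UGC, Cys): 1 synonymous substitution.
Total: 3 + 2 + 3 + 1 = 9.

9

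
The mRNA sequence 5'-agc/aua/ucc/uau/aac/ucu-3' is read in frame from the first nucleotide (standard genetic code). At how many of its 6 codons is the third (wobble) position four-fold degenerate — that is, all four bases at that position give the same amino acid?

2

Codon 1 AGC (Ser): third position 2-fold.
Codon 2 AUA (Ile): third position 3-fold.
Codon 3 UCC (Ser): third position 4-fold.
Codon 4 UAU (Tyr): third position 2-fold.
Codon 5 AAC (Asn): third position 2-fold.
Codon 6 UCU (Ser): third position 4-fold.
Four-fold degenerate third positions: 2.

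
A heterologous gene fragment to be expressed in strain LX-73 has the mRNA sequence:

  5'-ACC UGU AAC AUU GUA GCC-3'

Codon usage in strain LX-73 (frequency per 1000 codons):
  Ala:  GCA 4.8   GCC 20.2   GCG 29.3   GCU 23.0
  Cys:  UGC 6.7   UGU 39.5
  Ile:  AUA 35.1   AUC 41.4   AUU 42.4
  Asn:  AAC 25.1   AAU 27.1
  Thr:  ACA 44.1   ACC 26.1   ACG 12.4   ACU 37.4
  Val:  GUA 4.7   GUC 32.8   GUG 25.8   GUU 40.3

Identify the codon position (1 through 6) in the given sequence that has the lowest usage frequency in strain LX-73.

5

Codon 1 ACC (Thr): 26.1 per 1000.
Codon 2 UGU (Cys): 39.5 per 1000.
Codon 3 AAC (Asn): 25.1 per 1000.
Codon 4 AUU (Ile): 42.4 per 1000.
Codon 5 GUA (Val): 4.7 per 1000.
Codon 6 GCC (Ala): 20.2 per 1000.
Lowest frequency is 4.7 at codon 5.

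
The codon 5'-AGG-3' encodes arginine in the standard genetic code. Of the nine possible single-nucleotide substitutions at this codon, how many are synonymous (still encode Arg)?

Position 1: CGG → 1 synonymous.
Position 2: none → 0 synonymous.
Position 3: AGA → 1 synonymous.
Total: 1 + 0 + 1 = 2.

2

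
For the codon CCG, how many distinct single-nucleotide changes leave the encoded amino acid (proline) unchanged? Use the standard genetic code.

Position 1: none → 0 synonymous.
Position 2: none → 0 synonymous.
Position 3: CCU, CCC, CCA → 3 synonymous.
Total: 0 + 0 + 3 = 3.

3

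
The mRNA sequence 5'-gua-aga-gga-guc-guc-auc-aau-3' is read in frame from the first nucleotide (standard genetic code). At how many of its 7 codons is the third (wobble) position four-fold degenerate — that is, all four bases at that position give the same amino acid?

4

Codon 1 GUA (Val): third position 4-fold.
Codon 2 AGA (Arg): third position 2-fold.
Codon 3 GGA (Gly): third position 4-fold.
Codon 4 GUC (Val): third position 4-fold.
Codon 5 GUC (Val): third position 4-fold.
Codon 6 AUC (Ile): third position 3-fold.
Codon 7 AAU (Asn): third position 2-fold.
Four-fold degenerate third positions: 4.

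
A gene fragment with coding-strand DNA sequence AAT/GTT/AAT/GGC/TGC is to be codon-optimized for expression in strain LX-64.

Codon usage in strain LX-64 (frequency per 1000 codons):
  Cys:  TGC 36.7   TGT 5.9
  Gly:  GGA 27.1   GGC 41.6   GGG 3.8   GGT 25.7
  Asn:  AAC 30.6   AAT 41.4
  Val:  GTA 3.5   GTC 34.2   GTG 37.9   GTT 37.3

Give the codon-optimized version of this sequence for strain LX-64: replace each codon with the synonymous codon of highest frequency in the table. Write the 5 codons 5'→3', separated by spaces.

Codon 1 (Asn): best is AAT at 41.4.
Codon 2 (Val): best is GTG at 37.9.
Codon 3 (Asn): best is AAT at 41.4.
Codon 4 (Gly): best is GGC at 41.6.
Codon 5 (Cys): best is TGC at 36.7.

AAT GTG AAT GGC TGC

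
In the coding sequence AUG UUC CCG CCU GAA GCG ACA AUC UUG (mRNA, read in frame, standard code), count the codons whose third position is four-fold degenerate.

4

Codon 1 AUG (Met): third position 1-fold.
Codon 2 UUC (Phe): third position 2-fold.
Codon 3 CCG (Pro): third position 4-fold.
Codon 4 CCU (Pro): third position 4-fold.
Codon 5 GAA (Glu): third position 2-fold.
Codon 6 GCG (Ala): third position 4-fold.
Codon 7 ACA (Thr): third position 4-fold.
Codon 8 AUC (Ile): third position 3-fold.
Codon 9 UUG (Leu): third position 2-fold.
Four-fold degenerate third positions: 4.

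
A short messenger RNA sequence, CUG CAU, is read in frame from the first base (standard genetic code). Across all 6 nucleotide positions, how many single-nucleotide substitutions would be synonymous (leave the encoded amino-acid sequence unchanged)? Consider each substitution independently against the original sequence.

5

Codon 1 (CUG, Leu): 4 synonymous substitutions.
Codon 2 (CAU, His): 1 synonymous substitution.
Total: 4 + 1 = 5.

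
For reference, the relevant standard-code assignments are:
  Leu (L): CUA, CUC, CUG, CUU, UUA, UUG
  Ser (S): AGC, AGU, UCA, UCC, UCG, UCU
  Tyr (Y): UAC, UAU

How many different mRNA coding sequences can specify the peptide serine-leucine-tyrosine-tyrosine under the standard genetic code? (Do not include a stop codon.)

144

Ser: 6 codons.
Leu: 6 codons.
Tyr: 2 codons.
Tyr: 2 codons.
6 × 6 × 2 × 2 = 144.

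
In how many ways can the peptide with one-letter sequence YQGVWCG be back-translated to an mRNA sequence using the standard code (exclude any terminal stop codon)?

512

Tyr: 2 codons.
Gln: 2 codons.
Gly: 4 codons.
Val: 4 codons.
Trp: 1 codon.
Cys: 2 codons.
Gly: 4 codons.
2 × 2 × 4 × 4 × 1 × 2 × 4 = 512.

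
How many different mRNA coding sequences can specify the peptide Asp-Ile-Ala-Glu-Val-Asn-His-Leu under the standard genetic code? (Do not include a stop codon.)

Asp: 2 codons.
Ile: 3 codons.
Ala: 4 codons.
Glu: 2 codons.
Val: 4 codons.
Asn: 2 codons.
His: 2 codons.
Leu: 6 codons.
2 × 3 × 4 × 2 × 4 × 2 × 2 × 6 = 4608.

4608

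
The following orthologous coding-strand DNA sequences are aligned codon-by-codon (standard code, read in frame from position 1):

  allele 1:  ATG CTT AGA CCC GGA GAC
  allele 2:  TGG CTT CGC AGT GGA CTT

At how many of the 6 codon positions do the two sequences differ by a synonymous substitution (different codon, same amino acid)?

1

Codon 1: ATG Met / TGG Trp — nonsynonymous.
Codon 2: CTT Leu / CTT Leu — identical.
Codon 3: AGA Arg / CGC Arg — synonymous.
Codon 4: CCC Pro / AGT Ser — nonsynonymous.
Codon 5: GGA Gly / GGA Gly — identical.
Codon 6: GAC Asp / CTT Leu — nonsynonymous.
Synonymous differences: 1.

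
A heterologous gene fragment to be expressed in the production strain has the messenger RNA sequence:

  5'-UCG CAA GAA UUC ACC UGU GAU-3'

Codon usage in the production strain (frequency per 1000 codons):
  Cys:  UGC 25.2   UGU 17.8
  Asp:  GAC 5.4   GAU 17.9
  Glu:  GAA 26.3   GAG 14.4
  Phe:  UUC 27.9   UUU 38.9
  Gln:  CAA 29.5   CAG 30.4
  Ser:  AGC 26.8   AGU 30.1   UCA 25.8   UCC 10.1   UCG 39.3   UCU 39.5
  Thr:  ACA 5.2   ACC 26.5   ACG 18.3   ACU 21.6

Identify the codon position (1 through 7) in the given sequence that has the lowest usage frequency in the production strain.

6

Codon 1 UCG (Ser): 39.3 per 1000.
Codon 2 CAA (Gln): 29.5 per 1000.
Codon 3 GAA (Glu): 26.3 per 1000.
Codon 4 UUC (Phe): 27.9 per 1000.
Codon 5 ACC (Thr): 26.5 per 1000.
Codon 6 UGU (Cys): 17.8 per 1000.
Codon 7 GAU (Asp): 17.9 per 1000.
Lowest frequency is 17.8 at codon 6.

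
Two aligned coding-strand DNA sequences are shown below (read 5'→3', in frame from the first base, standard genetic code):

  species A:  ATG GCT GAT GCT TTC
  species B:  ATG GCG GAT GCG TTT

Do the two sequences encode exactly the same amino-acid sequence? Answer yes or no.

Codon 1: ATG Met / ATG Met — identical.
Codon 2: GCT Ala / GCG Ala — synonymous.
Codon 3: GAT Asp / GAT Asp — identical.
Codon 4: GCT Ala / GCG Ala — synonymous.
Codon 5: TTC Phe / TTT Phe — synonymous.
Nonsynonymous differences: 0 → same protein.

yes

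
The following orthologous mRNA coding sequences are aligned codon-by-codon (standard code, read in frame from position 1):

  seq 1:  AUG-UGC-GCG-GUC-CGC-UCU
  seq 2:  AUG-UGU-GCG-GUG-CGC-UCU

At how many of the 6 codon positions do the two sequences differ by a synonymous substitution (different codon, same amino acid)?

2

Codon 1: AUG Met / AUG Met — identical.
Codon 2: UGC Cys / UGU Cys — synonymous.
Codon 3: GCG Ala / GCG Ala — identical.
Codon 4: GUC Val / GUG Val — synonymous.
Codon 5: CGC Arg / CGC Arg — identical.
Codon 6: UCU Ser / UCU Ser — identical.
Synonymous differences: 2.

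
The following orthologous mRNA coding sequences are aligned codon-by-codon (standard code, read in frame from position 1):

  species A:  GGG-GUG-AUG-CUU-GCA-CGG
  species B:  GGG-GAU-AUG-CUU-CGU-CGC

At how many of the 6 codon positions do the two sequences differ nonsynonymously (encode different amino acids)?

2

Codon 1: GGG Gly / GGG Gly — identical.
Codon 2: GUG Val / GAU Asp — nonsynonymous.
Codon 3: AUG Met / AUG Met — identical.
Codon 4: CUU Leu / CUU Leu — identical.
Codon 5: GCA Ala / CGU Arg — nonsynonymous.
Codon 6: CGG Arg / CGC Arg — synonymous.
Nonsynonymous differences: 2.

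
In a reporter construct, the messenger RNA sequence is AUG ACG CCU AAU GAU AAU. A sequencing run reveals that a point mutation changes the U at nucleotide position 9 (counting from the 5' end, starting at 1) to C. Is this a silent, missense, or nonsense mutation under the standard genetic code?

silent

Position 9 falls in codon 3: CCU → Pro.
After the substitution the codon is CCC → Pro.
Both encode Pro, so the change is synonymous.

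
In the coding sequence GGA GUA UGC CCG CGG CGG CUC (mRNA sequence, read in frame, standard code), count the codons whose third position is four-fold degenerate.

Codon 1 GGA (Gly): third position 4-fold.
Codon 2 GUA (Val): third position 4-fold.
Codon 3 UGC (Cys): third position 2-fold.
Codon 4 CCG (Pro): third position 4-fold.
Codon 5 CGG (Arg): third position 4-fold.
Codon 6 CGG (Arg): third position 4-fold.
Codon 7 CUC (Leu): third position 4-fold.
Four-fold degenerate third positions: 6.

6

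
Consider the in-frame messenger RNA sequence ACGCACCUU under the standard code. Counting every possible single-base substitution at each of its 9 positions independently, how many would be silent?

Codon 1 (ACG, Thr): 3 synonymous substitutions.
Codon 2 (CAC, His): 1 synonymous substitution.
Codon 3 (CUU, Leu): 3 synonymous substitutions.
Total: 3 + 1 + 3 = 7.

7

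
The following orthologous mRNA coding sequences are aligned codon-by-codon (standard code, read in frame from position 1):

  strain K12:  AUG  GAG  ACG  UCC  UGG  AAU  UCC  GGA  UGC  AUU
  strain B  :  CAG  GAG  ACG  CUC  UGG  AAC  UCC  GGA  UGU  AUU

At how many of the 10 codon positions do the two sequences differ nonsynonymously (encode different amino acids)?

2

Codon 1: AUG Met / CAG Gln — nonsynonymous.
Codon 2: GAG Glu / GAG Glu — identical.
Codon 3: ACG Thr / ACG Thr — identical.
Codon 4: UCC Ser / CUC Leu — nonsynonymous.
Codon 5: UGG Trp / UGG Trp — identical.
Codon 6: AAU Asn / AAC Asn — synonymous.
Codon 7: UCC Ser / UCC Ser — identical.
Codon 8: GGA Gly / GGA Gly — identical.
Codon 9: UGC Cys / UGU Cys — synonymous.
Codon 10: AUU Ile / AUU Ile — identical.
Nonsynonymous differences: 2.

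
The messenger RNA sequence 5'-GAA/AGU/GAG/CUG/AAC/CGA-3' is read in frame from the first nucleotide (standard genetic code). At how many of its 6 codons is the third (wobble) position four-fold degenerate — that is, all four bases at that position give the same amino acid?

2

Codon 1 GAA (Glu): third position 2-fold.
Codon 2 AGU (Ser): third position 2-fold.
Codon 3 GAG (Glu): third position 2-fold.
Codon 4 CUG (Leu): third position 4-fold.
Codon 5 AAC (Asn): third position 2-fold.
Codon 6 CGA (Arg): third position 4-fold.
Four-fold degenerate third positions: 2.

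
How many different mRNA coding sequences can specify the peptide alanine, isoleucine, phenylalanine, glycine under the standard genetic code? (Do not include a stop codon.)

Ala: 4 codons.
Ile: 3 codons.
Phe: 2 codons.
Gly: 4 codons.
4 × 3 × 2 × 4 = 96.

96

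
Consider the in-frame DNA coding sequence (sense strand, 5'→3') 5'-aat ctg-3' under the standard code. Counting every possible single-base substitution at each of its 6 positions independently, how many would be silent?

5

Codon 1 (AAT, Asn): 1 synonymous substitution.
Codon 2 (CTG, Leu): 4 synonymous substitutions.
Total: 1 + 4 = 5.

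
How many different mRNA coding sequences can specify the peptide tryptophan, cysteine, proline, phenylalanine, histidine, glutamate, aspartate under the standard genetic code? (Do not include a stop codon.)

128

Trp: 1 codon.
Cys: 2 codons.
Pro: 4 codons.
Phe: 2 codons.
His: 2 codons.
Glu: 2 codons.
Asp: 2 codons.
1 × 2 × 4 × 2 × 2 × 2 × 2 = 128.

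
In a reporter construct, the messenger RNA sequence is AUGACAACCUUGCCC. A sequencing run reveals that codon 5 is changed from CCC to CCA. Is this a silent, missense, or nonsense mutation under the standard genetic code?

silent

Position 15 falls in codon 5: CCC → Pro.
After the substitution the codon is CCA → Pro.
Both encode Pro, so the change is synonymous.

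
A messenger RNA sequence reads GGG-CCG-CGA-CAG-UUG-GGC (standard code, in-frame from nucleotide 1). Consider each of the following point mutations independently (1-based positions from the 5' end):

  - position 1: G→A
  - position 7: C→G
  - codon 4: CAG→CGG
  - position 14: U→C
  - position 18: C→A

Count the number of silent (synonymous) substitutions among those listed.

Codon 1: GGG (Gly) → AGG (Arg) — missense.
Codon 3: CGA (Arg) → GGA (Gly) — missense.
Codon 4: CAG (Gln) → CGG (Arg) — missense.
Codon 5: UUG (Leu) → UCG (Ser) — missense.
Codon 6: GGC (Gly) → GGA (Gly) — synonymous.
Synonymous: 1 of 5.

1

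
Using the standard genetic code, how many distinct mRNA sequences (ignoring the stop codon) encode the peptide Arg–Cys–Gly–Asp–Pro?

Arg: 6 codons.
Cys: 2 codons.
Gly: 4 codons.
Asp: 2 codons.
Pro: 4 codons.
6 × 2 × 4 × 2 × 4 = 384.

384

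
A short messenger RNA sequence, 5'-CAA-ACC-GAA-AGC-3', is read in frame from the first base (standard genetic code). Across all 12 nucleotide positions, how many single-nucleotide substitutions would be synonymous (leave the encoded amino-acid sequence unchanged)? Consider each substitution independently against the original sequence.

Codon 1 (CAA, Gln): 1 synonymous substitution.
Codon 2 (ACC, Thr): 3 synonymous substitutions.
Codon 3 (GAA, Glu): 1 synonymous substitution.
Codon 4 (AGC, Ser): 1 synonymous substitution.
Total: 1 + 3 + 1 + 1 = 6.

6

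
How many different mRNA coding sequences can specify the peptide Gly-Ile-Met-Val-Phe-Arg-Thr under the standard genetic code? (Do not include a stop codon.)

Gly: 4 codons.
Ile: 3 codons.
Met: 1 codon.
Val: 4 codons.
Phe: 2 codons.
Arg: 6 codons.
Thr: 4 codons.
4 × 3 × 1 × 4 × 2 × 6 × 4 = 2304.

2304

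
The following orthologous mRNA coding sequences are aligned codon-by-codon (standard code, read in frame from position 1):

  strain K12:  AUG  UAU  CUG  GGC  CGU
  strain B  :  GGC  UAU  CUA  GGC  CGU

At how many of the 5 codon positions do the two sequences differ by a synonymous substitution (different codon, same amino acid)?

1

Codon 1: AUG Met / GGC Gly — nonsynonymous.
Codon 2: UAU Tyr / UAU Tyr — identical.
Codon 3: CUG Leu / CUA Leu — synonymous.
Codon 4: GGC Gly / GGC Gly — identical.
Codon 5: CGU Arg / CGU Arg — identical.
Synonymous differences: 1.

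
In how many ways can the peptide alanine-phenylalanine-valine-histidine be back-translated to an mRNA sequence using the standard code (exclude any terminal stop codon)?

Ala: 4 codons.
Phe: 2 codons.
Val: 4 codons.
His: 2 codons.
4 × 2 × 4 × 2 = 64.

64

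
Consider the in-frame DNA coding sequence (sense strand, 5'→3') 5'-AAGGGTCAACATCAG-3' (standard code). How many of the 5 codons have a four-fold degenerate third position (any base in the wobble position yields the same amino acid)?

1

Codon 1 AAG (Lys): third position 2-fold.
Codon 2 GGT (Gly): third position 4-fold.
Codon 3 CAA (Gln): third position 2-fold.
Codon 4 CAT (His): third position 2-fold.
Codon 5 CAG (Gln): third position 2-fold.
Four-fold degenerate third positions: 1.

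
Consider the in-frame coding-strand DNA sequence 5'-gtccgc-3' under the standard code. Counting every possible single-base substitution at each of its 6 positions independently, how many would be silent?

6

Codon 1 (GTC, Val): 3 synonymous substitutions.
Codon 2 (CGC, Arg): 3 synonymous substitutions.
Total: 3 + 3 = 6.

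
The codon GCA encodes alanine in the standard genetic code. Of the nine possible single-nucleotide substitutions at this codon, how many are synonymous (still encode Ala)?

Position 1: none → 0 synonymous.
Position 2: none → 0 synonymous.
Position 3: GCU, GCC, GCG → 3 synonymous.
Total: 0 + 0 + 3 = 3.

3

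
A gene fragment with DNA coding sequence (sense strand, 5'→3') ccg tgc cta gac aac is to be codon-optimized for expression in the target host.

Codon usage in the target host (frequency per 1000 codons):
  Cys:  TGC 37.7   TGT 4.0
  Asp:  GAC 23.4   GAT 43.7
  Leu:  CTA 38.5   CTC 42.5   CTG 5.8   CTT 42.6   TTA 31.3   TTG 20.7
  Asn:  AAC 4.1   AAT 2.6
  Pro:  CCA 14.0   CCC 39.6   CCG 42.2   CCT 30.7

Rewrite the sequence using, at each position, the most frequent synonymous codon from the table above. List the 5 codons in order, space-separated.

CCG TGC CTT GAT AAC

Codon 1 (Pro): best is CCG at 42.2.
Codon 2 (Cys): best is TGC at 37.7.
Codon 3 (Leu): best is CTT at 42.6.
Codon 4 (Asp): best is GAT at 43.7.
Codon 5 (Asn): best is AAC at 4.1.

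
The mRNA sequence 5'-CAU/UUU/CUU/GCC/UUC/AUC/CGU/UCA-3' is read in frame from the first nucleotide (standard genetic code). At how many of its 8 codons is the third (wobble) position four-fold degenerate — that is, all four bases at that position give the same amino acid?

4

Codon 1 CAU (His): third position 2-fold.
Codon 2 UUU (Phe): third position 2-fold.
Codon 3 CUU (Leu): third position 4-fold.
Codon 4 GCC (Ala): third position 4-fold.
Codon 5 UUC (Phe): third position 2-fold.
Codon 6 AUC (Ile): third position 3-fold.
Codon 7 CGU (Arg): third position 4-fold.
Codon 8 UCA (Ser): third position 4-fold.
Four-fold degenerate third positions: 4.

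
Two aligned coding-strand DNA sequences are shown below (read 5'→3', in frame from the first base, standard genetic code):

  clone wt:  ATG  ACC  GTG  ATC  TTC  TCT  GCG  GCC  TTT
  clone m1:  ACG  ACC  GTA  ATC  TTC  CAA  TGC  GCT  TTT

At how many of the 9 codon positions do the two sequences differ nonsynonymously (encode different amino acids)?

3

Codon 1: ATG Met / ACG Thr — nonsynonymous.
Codon 2: ACC Thr / ACC Thr — identical.
Codon 3: GTG Val / GTA Val — synonymous.
Codon 4: ATC Ile / ATC Ile — identical.
Codon 5: TTC Phe / TTC Phe — identical.
Codon 6: TCT Ser / CAA Gln — nonsynonymous.
Codon 7: GCG Ala / TGC Cys — nonsynonymous.
Codon 8: GCC Ala / GCT Ala — synonymous.
Codon 9: TTT Phe / TTT Phe — identical.
Nonsynonymous differences: 3.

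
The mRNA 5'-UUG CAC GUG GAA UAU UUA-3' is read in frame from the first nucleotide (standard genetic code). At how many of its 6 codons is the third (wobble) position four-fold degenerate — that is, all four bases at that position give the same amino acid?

1

Codon 1 UUG (Leu): third position 2-fold.
Codon 2 CAC (His): third position 2-fold.
Codon 3 GUG (Val): third position 4-fold.
Codon 4 GAA (Glu): third position 2-fold.
Codon 5 UAU (Tyr): third position 2-fold.
Codon 6 UUA (Leu): third position 2-fold.
Four-fold degenerate third positions: 1.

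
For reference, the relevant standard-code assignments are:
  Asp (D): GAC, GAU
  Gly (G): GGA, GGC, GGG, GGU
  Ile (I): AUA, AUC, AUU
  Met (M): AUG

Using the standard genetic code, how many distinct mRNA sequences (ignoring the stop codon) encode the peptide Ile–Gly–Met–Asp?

24

Ile: 3 codons.
Gly: 4 codons.
Met: 1 codon.
Asp: 2 codons.
3 × 4 × 1 × 2 = 24.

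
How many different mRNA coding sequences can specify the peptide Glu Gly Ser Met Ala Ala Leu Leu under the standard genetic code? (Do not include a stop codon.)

Glu: 2 codons.
Gly: 4 codons.
Ser: 6 codons.
Met: 1 codon.
Ala: 4 codons.
Ala: 4 codons.
Leu: 6 codons.
Leu: 6 codons.
2 × 4 × 6 × 1 × 4 × 4 × 6 × 6 = 27648.

27648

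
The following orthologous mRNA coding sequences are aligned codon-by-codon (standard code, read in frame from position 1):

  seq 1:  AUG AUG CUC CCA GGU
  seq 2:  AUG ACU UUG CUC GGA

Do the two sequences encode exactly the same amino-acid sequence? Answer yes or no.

Codon 1: AUG Met / AUG Met — identical.
Codon 2: AUG Met / ACU Thr — nonsynonymous.
Codon 3: CUC Leu / UUG Leu — synonymous.
Codon 4: CCA Pro / CUC Leu — nonsynonymous.
Codon 5: GGU Gly / GGA Gly — synonymous.
Nonsynonymous differences: 2 → different protein.

no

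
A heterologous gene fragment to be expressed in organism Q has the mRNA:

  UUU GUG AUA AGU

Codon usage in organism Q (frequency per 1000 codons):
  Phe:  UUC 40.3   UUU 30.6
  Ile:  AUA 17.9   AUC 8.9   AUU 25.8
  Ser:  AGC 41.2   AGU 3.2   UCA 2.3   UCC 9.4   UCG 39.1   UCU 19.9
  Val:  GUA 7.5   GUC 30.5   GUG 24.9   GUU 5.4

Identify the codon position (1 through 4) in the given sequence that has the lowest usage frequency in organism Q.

4

Codon 1 UUU (Phe): 30.6 per 1000.
Codon 2 GUG (Val): 24.9 per 1000.
Codon 3 AUA (Ile): 17.9 per 1000.
Codon 4 AGU (Ser): 3.2 per 1000.
Lowest frequency is 3.2 at codon 4.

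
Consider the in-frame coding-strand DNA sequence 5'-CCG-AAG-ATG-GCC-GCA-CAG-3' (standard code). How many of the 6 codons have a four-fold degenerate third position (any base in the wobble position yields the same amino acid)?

3

Codon 1 CCG (Pro): third position 4-fold.
Codon 2 AAG (Lys): third position 2-fold.
Codon 3 ATG (Met): third position 1-fold.
Codon 4 GCC (Ala): third position 4-fold.
Codon 5 GCA (Ala): third position 4-fold.
Codon 6 CAG (Gln): third position 2-fold.
Four-fold degenerate third positions: 3.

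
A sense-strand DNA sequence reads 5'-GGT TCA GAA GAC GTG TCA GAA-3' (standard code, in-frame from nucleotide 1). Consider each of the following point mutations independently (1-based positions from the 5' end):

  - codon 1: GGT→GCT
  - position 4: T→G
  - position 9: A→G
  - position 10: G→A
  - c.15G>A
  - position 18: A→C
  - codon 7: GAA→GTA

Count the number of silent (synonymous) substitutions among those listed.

3

Codon 1: GGT (Gly) → GCT (Ala) — missense.
Codon 2: TCA (Ser) → GCA (Ala) — missense.
Codon 3: GAA (Glu) → GAG (Glu) — synonymous.
Codon 4: GAC (Asp) → AAC (Asn) — missense.
Codon 5: GTG (Val) → GTA (Val) — synonymous.
Codon 6: TCA (Ser) → TCC (Ser) — synonymous.
Codon 7: GAA (Glu) → GTA (Val) — missense.
Synonymous: 3 of 7.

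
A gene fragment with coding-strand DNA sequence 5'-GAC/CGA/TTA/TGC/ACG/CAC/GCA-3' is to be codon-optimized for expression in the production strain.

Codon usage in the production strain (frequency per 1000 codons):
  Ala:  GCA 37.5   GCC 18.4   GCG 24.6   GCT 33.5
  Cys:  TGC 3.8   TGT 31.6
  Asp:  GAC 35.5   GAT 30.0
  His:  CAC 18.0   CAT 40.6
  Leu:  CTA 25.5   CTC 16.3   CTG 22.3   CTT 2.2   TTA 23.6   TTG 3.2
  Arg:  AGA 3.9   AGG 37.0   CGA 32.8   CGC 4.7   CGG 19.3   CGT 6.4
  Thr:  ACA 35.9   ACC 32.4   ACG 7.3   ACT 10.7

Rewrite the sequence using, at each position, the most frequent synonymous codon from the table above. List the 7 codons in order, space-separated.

Codon 1 (Asp): best is GAC at 35.5.
Codon 2 (Arg): best is AGG at 37.0.
Codon 3 (Leu): best is CTA at 25.5.
Codon 4 (Cys): best is TGT at 31.6.
Codon 5 (Thr): best is ACA at 35.9.
Codon 6 (His): best is CAT at 40.6.
Codon 7 (Ala): best is GCA at 37.5.

GAC AGG CTA TGT ACA CAT GCA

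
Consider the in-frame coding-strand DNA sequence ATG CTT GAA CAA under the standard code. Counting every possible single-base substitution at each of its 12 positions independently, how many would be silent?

5

Codon 1 (ATG, Met): 0 synonymous substitutions.
Codon 2 (CTT, Leu): 3 synonymous substitutions.
Codon 3 (GAA, Glu): 1 synonymous substitution.
Codon 4 (CAA, Gln): 1 synonymous substitution.
Total: 0 + 3 + 1 + 1 = 5.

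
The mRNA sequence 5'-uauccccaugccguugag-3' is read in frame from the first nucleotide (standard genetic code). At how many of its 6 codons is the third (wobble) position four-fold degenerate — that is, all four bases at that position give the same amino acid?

3

Codon 1 UAU (Tyr): third position 2-fold.
Codon 2 CCC (Pro): third position 4-fold.
Codon 3 CAU (His): third position 2-fold.
Codon 4 GCC (Ala): third position 4-fold.
Codon 5 GUU (Val): third position 4-fold.
Codon 6 GAG (Glu): third position 2-fold.
Four-fold degenerate third positions: 3.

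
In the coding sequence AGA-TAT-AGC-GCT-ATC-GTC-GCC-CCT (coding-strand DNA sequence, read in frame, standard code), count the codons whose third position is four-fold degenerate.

4

Codon 1 AGA (Arg): third position 2-fold.
Codon 2 TAT (Tyr): third position 2-fold.
Codon 3 AGC (Ser): third position 2-fold.
Codon 4 GCT (Ala): third position 4-fold.
Codon 5 ATC (Ile): third position 3-fold.
Codon 6 GTC (Val): third position 4-fold.
Codon 7 GCC (Ala): third position 4-fold.
Codon 8 CCT (Pro): third position 4-fold.
Four-fold degenerate third positions: 4.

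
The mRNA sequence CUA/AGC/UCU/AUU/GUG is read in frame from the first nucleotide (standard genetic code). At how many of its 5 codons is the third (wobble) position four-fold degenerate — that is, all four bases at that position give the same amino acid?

Codon 1 CUA (Leu): third position 4-fold.
Codon 2 AGC (Ser): third position 2-fold.
Codon 3 UCU (Ser): third position 4-fold.
Codon 4 AUU (Ile): third position 3-fold.
Codon 5 GUG (Val): third position 4-fold.
Four-fold degenerate third positions: 3.

3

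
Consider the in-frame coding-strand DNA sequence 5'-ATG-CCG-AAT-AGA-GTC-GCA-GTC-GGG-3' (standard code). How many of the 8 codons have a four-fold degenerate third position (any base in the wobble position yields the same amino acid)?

Codon 1 ATG (Met): third position 1-fold.
Codon 2 CCG (Pro): third position 4-fold.
Codon 3 AAT (Asn): third position 2-fold.
Codon 4 AGA (Arg): third position 2-fold.
Codon 5 GTC (Val): third position 4-fold.
Codon 6 GCA (Ala): third position 4-fold.
Codon 7 GTC (Val): third position 4-fold.
Codon 8 GGG (Gly): third position 4-fold.
Four-fold degenerate third positions: 5.

5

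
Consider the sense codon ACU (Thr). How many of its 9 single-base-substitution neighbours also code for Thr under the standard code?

3

Position 1: none → 0 synonymous.
Position 2: none → 0 synonymous.
Position 3: ACC, ACA, ACG → 3 synonymous.
Total: 0 + 0 + 3 = 3.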